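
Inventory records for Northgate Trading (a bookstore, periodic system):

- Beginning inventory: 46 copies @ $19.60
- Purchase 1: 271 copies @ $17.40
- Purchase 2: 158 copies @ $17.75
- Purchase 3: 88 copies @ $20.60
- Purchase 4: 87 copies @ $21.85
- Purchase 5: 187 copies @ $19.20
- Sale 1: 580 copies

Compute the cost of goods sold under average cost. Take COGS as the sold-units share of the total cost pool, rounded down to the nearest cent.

COGS = $10,897.10

Sale 1, sell 580: 580/837 × $15,725.65 → $10,897.10
Ending inventory (cost pool remaining) = $4,828.55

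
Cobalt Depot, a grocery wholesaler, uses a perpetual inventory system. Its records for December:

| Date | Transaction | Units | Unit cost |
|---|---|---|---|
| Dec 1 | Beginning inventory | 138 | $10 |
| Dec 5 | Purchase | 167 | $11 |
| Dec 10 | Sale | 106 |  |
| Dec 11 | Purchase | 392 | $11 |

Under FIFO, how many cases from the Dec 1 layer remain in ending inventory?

32

Dec 10, 106 sold [FIFO — oldest first]: 106 @ $10 = $1,060
Ending inventory: 32 @ $10 + 167 @ $11 + 392 @ $11 = $6,469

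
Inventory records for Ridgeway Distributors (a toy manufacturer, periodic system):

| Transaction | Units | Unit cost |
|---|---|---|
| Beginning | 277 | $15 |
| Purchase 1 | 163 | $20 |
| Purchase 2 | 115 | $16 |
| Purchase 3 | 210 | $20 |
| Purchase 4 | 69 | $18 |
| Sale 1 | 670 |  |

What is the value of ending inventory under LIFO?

Sale 1 (670) [LIFO — newest first]: 69 @ $18 + 210 @ $20 + 115 @ $16 + 163 @ $20 + 113 @ $15 = $12,237
Ending inventory: 164 @ $15 = $2,460

Ending inventory = $2,460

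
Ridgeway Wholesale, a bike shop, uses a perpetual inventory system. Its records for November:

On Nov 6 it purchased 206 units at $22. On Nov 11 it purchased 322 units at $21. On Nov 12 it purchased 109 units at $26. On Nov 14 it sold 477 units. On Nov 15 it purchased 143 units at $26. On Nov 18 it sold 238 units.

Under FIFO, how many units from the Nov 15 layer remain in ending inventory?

65

Nov 14, 477 sold [FIFO — oldest first]: 206 @ $22 + 271 @ $21 = $10,223
Nov 18, 238 sold [FIFO — oldest first]: 51 @ $21 + 109 @ $26 + 78 @ $26 = $5,933
Total COGS = $10,223 + $5,933 = $16,156
Ending inventory: 65 @ $26 = $1,690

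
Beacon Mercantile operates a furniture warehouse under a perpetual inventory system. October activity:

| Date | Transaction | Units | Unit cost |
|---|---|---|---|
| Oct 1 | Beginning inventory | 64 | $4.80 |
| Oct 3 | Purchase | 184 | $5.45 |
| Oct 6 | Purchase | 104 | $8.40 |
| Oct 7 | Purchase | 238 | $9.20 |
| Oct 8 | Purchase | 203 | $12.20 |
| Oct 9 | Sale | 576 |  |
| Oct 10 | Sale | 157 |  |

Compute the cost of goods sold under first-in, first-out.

COGS = $6,117.80

Oct 9, 576 sold [FIFO — oldest first]: 64 @ $4.80 + 184 @ $5.45 + 104 @ $8.40 + 224 @ $9.20 = $4,244.40
Oct 10, 157 sold [FIFO — oldest first]: 14 @ $9.20 + 143 @ $12.20 = $1,873.40
Total COGS = $4,244.40 + $1,873.40 = $6,117.80
Ending inventory: 60 @ $12.20 = $732.00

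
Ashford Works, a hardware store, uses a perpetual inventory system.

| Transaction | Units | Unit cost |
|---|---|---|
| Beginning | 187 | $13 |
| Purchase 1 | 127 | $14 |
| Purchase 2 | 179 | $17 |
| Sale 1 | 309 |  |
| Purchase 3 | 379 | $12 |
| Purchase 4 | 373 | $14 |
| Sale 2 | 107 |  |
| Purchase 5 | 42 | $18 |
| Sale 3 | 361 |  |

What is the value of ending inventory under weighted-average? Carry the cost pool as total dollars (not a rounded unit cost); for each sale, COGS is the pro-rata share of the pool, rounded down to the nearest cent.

After Beginning: 187 on hand, pool $2,431.00 (≈ $13.0000 each)
After Purchase 1: 314 on hand, pool $4,209.00 (≈ $13.4045 each)
After Purchase 2: 493 on hand, pool $7,252.00 (≈ $14.7099 each)
Sale 1, sell 309: 309/493 × $7,252.00 → $4,545.37
After Purchase 3: 563 on hand, pool $7,254.63 (≈ $12.8857 each)
After Purchase 4: 936 on hand, pool $12,476.63 (≈ $13.3297 each)
Sale 2, sell 107: 107/936 × $12,476.63 → $1,426.28
After Purchase 5: 871 on hand, pool $11,806.35 (≈ $13.5549 each)
Sale 3, sell 361: 361/871 × $11,806.35 → $4,893.33
Total COGS = $4,545.37 + $1,426.28 + $4,893.33 = $10,864.98
Ending inventory (cost pool remaining) = $6,913.02

Ending inventory = $6,913.02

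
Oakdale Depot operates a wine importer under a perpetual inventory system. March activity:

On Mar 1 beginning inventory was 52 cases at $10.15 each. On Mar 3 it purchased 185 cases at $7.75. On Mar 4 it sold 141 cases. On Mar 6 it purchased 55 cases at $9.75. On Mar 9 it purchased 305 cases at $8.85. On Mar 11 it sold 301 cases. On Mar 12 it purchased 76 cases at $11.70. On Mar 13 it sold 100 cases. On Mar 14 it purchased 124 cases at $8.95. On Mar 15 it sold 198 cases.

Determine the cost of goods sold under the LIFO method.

COGS = $6,629.50

Mar 4, 141 sold [LIFO — newest first]: 141 @ $7.75 = $1,092.75
Mar 11, 301 sold [LIFO — newest first]: 301 @ $8.85 = $2,663.85
Mar 13, 100 sold [LIFO — newest first]: 76 @ $11.70 + 4 @ $8.85 + 20 @ $9.75 = $1,119.60
Mar 15, 198 sold [LIFO — newest first]: 124 @ $8.95 + 35 @ $9.75 + 39 @ $7.75 = $1,753.30
Total COGS = $1,092.75 + $2,663.85 + $1,119.60 + $1,753.30 = $6,629.50
Ending inventory: 52 @ $10.15 + 5 @ $7.75 = $566.55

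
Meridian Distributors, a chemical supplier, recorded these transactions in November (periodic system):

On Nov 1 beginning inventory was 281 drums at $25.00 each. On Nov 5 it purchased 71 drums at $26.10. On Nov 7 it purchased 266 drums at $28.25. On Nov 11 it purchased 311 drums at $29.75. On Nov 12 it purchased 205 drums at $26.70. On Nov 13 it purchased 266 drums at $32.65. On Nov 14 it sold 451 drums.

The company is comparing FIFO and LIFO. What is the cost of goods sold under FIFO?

FIFO COGS: 281 @ $25.00 + 71 @ $26.10 + 99 @ $28.25 = $11,674.85
LIFO COGS: 266 @ $32.65 + 185 @ $26.70 = $13,624.40

COGS = $11,674.85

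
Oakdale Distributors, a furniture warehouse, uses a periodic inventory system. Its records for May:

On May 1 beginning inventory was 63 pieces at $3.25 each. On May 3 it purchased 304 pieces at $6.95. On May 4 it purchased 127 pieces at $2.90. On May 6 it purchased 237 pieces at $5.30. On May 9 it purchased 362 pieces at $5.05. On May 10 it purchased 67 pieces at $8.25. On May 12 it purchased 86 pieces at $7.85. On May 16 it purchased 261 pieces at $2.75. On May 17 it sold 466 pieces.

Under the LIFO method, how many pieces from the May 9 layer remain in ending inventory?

May 17, 466 sold [LIFO — newest first]: 261 @ $2.75 + 86 @ $7.85 + 67 @ $8.25 + 52 @ $5.05 = $2,208.20
Ending inventory: 63 @ $3.25 + 304 @ $6.95 + 127 @ $2.90 + 237 @ $5.30 + 310 @ $5.05 = $5,507.45

310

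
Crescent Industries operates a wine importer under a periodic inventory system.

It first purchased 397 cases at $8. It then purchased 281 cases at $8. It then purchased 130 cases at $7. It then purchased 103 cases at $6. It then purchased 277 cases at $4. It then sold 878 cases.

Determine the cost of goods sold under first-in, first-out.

COGS = $6,754

Sale 1 (878) [FIFO — oldest first]: 397 @ $8 + 281 @ $8 + 130 @ $7 + 70 @ $6 = $6,754
Ending inventory: 33 @ $6 + 277 @ $4 = $1,306
Check: goods available $8,060 = COGS $6,754 + ending $1,306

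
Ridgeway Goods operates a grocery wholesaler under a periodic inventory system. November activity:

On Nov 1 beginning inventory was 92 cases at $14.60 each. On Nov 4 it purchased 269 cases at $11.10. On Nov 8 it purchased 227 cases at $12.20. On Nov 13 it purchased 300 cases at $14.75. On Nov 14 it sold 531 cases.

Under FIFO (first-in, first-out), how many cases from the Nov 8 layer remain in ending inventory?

Nov 14, 531 sold [FIFO — oldest first]: 92 @ $14.60 + 269 @ $11.10 + 170 @ $12.20 = $6,403.10
Ending inventory: 57 @ $12.20 + 300 @ $14.75 = $5,120.40

57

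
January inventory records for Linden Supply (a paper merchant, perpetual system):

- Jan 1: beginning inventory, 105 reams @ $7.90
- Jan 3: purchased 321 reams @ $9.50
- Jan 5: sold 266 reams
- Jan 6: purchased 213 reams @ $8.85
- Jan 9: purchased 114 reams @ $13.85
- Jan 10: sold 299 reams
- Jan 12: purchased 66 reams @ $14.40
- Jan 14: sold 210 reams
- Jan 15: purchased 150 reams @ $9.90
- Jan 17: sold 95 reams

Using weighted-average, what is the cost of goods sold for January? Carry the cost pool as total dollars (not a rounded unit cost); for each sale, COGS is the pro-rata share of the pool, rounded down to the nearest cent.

After Jan 1: 105 on hand, pool $829.50 (≈ $7.9000 each)
After Jan 3: 426 on hand, pool $3,879.00 (≈ $9.1056 each)
Jan 5, sell 266: 266/426 × $3,879.00 → $2,422.09
After Jan 6: 373 on hand, pool $3,341.96 (≈ $8.9597 each)
After Jan 9: 487 on hand, pool $4,920.86 (≈ $10.1044 each)
Jan 10, sell 299: 299/487 × $4,920.86 → $3,021.22
After Jan 12: 254 on hand, pool $2,850.04 (≈ $11.2206 each)
Jan 14, sell 210: 210/254 × $2,850.04 → $2,356.33
After Jan 15: 194 on hand, pool $1,978.71 (≈ $10.1995 each)
Jan 17, sell 95: 95/194 × $1,978.71 → $968.95
Total COGS = $2,422.09 + $3,021.22 + $2,356.33 + $968.95 = $8,768.59
Ending inventory (cost pool remaining) = $1,009.76
Check: goods available $9,778.35 = COGS $8,768.59 + ending $1,009.76

COGS = $8,768.59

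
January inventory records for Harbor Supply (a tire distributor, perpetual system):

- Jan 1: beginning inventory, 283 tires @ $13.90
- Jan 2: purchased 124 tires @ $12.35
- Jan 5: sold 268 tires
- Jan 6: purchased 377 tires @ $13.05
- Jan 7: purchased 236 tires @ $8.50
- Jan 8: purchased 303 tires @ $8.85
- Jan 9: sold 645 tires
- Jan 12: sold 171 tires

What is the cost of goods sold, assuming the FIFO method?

Jan 5, 268 sold [FIFO — oldest first]: 268 @ $13.90 = $3,725.20
Jan 9, 645 sold [FIFO — oldest first]: 15 @ $13.90 + 124 @ $12.35 + 377 @ $13.05 + 129 @ $8.50 = $7,756.25
Jan 12, 171 sold [FIFO — oldest first]: 107 @ $8.50 + 64 @ $8.85 = $1,475.90
Total COGS = $3,725.20 + $7,756.25 + $1,475.90 = $12,957.35
Ending inventory: 239 @ $8.85 = $2,115.15
Check: goods available $15,072.50 = COGS $12,957.35 + ending $2,115.15

COGS = $12,957.35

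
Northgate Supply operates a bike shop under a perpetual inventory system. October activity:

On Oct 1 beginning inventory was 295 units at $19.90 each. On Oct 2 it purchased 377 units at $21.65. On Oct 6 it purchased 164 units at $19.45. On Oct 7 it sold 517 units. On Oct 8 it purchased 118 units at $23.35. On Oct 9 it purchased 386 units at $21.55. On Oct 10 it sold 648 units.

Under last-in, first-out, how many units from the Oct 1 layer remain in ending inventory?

175

Oct 7, 517 sold [LIFO — newest first]: 164 @ $19.45 + 353 @ $21.65 = $10,832.25
Oct 10, 648 sold [LIFO — newest first]: 386 @ $21.55 + 118 @ $23.35 + 24 @ $21.65 + 120 @ $19.90 = $13,981.20
Total COGS = $10,832.25 + $13,981.20 = $24,813.45
Ending inventory: 175 @ $19.90 = $3,482.50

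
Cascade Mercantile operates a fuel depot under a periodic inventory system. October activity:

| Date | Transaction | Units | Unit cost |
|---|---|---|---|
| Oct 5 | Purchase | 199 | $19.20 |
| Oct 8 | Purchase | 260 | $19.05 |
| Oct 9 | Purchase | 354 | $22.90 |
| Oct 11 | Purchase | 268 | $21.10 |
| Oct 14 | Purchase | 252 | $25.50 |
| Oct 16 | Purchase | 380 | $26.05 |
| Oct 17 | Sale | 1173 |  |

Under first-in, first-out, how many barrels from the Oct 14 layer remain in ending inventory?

Oct 17, 1173 sold [FIFO — oldest first]: 199 @ $19.20 + 260 @ $19.05 + 354 @ $22.90 + 268 @ $21.10 + 92 @ $25.50 = $24,881.20
Ending inventory: 160 @ $25.50 + 380 @ $26.05 = $13,979.00
Check: goods available $38,860.20 = COGS $24,881.20 + ending $13,979.00

160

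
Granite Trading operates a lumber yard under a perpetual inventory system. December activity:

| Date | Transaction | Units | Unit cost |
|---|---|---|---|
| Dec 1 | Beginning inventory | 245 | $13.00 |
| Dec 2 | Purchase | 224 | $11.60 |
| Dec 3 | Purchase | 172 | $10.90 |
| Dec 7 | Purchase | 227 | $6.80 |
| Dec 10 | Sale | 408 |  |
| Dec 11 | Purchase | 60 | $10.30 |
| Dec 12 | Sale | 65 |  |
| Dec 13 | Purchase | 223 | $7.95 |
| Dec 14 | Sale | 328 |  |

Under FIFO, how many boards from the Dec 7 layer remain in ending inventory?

67

Dec 10, 408 sold [FIFO — oldest first]: 245 @ $13.00 + 163 @ $11.60 = $5,075.80
Dec 12, 65 sold [FIFO — oldest first]: 61 @ $11.60 + 4 @ $10.90 = $751.20
Dec 14, 328 sold [FIFO — oldest first]: 168 @ $10.90 + 160 @ $6.80 = $2,919.20
Total COGS = $5,075.80 + $751.20 + $2,919.20 = $8,746.20
Ending inventory: 67 @ $6.80 + 60 @ $10.30 + 223 @ $7.95 = $2,846.45
Check: goods available $11,592.65 = COGS $8,746.20 + ending $2,846.45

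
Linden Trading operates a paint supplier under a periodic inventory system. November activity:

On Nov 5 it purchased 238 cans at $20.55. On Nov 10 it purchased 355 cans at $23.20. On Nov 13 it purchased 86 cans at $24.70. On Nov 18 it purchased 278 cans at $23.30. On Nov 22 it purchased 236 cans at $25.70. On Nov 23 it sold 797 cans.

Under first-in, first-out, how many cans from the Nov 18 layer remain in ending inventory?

Nov 23, 797 sold [FIFO — oldest first]: 238 @ $20.55 + 355 @ $23.20 + 86 @ $24.70 + 118 @ $23.30 = $18,000.50
Ending inventory: 160 @ $23.30 + 236 @ $25.70 = $9,793.20
Check: goods available $27,793.70 = COGS $18,000.50 + ending $9,793.20

160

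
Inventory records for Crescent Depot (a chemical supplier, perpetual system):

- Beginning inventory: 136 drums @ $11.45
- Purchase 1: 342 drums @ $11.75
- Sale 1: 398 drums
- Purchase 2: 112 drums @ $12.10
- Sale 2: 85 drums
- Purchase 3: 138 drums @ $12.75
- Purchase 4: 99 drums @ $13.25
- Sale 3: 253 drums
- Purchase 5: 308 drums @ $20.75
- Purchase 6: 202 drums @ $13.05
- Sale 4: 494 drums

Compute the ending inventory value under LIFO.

Sale 1 (398) [LIFO — newest first]: 342 @ $11.75 + 56 @ $11.45 = $4,659.70
Sale 2 (85) [LIFO — newest first]: 85 @ $12.10 = $1,028.50
Sale 3 (253) [LIFO — newest first]: 99 @ $13.25 + 138 @ $12.75 + 16 @ $12.10 = $3,264.85
Sale 4 (494) [LIFO — newest first]: 202 @ $13.05 + 292 @ $20.75 = $8,695.10
Total COGS = $4,659.70 + $1,028.50 + $3,264.85 + $8,695.10 = $17,648.15
Ending inventory: 80 @ $11.45 + 11 @ $12.10 + 16 @ $20.75 = $1,381.10

Ending inventory = $1,381.10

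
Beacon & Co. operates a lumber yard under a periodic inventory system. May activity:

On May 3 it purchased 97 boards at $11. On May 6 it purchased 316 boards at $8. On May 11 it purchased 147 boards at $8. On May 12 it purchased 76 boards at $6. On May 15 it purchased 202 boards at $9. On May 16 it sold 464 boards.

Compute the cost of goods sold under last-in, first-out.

COGS = $3,762

May 16, 464 sold [LIFO — newest first]: 202 @ $9 + 76 @ $6 + 147 @ $8 + 39 @ $8 = $3,762
Ending inventory: 97 @ $11 + 277 @ $8 = $3,283
Check: goods available $7,045 = COGS $3,762 + ending $3,283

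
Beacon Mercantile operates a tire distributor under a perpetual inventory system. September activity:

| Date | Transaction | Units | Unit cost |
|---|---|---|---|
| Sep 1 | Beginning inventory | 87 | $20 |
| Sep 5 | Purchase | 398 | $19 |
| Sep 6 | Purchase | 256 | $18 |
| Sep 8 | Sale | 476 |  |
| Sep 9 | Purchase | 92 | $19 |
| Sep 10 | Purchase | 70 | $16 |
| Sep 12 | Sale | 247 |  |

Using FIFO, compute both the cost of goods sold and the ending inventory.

Sep 8, 476 sold [FIFO — oldest first]: 87 @ $20 + 389 @ $19 = $9,131
Sep 12, 247 sold [FIFO — oldest first]: 9 @ $19 + 238 @ $18 = $4,455
Total COGS = $9,131 + $4,455 = $13,586
Ending inventory: 18 @ $18 + 92 @ $19 + 70 @ $16 = $3,192

COGS = $13,586; ending inventory = $3,192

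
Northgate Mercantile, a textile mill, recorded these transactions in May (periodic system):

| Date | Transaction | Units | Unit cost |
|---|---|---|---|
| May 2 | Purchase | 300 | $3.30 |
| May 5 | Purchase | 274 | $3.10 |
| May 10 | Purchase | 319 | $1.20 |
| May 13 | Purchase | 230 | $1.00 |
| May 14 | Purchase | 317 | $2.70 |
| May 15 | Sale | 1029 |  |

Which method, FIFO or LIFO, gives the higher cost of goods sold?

FIFO

FIFO COGS: 300 @ $3.30 + 274 @ $3.10 + 319 @ $1.20 + 136 @ $1.00 = $2,358.20
LIFO COGS: 317 @ $2.70 + 230 @ $1.00 + 319 @ $1.20 + 163 @ $3.10 = $1,974.00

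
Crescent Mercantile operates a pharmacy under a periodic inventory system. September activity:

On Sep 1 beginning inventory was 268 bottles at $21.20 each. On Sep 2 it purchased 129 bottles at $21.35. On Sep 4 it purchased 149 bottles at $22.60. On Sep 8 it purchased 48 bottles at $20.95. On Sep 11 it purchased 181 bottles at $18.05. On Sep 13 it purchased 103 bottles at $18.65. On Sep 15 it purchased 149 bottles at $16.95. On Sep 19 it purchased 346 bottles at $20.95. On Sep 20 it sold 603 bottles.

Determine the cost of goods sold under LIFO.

COGS = $11,785.45

Sep 20, 603 sold [LIFO — newest first]: 346 @ $20.95 + 149 @ $16.95 + 103 @ $18.65 + 5 @ $18.05 = $11,785.45
Ending inventory: 268 @ $21.20 + 129 @ $21.35 + 149 @ $22.60 + 48 @ $20.95 + 176 @ $18.05 = $15,985.55
Check: goods available $27,771.00 = COGS $11,785.45 + ending $15,985.55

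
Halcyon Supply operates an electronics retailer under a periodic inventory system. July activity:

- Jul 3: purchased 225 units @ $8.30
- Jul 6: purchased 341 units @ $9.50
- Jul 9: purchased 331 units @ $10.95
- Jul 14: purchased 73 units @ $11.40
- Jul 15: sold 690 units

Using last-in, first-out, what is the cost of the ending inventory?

Jul 15, 690 sold [LIFO — newest first]: 73 @ $11.40 + 331 @ $10.95 + 286 @ $9.50 = $7,173.65
Ending inventory: 225 @ $8.30 + 55 @ $9.50 = $2,390.00

Ending inventory = $2,390.00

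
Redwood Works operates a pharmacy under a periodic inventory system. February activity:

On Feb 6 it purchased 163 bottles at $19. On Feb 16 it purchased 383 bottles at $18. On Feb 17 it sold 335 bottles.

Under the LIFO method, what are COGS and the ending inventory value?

Feb 17, 335 sold [LIFO — newest first]: 335 @ $18 = $6,030
Ending inventory: 163 @ $19 + 48 @ $18 = $3,961

COGS = $6,030; ending inventory = $3,961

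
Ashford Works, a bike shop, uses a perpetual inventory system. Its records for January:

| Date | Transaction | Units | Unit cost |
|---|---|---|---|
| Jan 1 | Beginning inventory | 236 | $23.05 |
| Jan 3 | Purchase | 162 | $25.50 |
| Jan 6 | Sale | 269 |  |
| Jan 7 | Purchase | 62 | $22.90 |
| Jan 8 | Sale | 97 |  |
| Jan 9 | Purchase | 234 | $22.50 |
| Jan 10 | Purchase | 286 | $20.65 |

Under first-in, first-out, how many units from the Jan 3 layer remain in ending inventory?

32

Jan 6, 269 sold [FIFO — oldest first]: 236 @ $23.05 + 33 @ $25.50 = $6,281.30
Jan 8, 97 sold [FIFO — oldest first]: 97 @ $25.50 = $2,473.50
Total COGS = $6,281.30 + $2,473.50 = $8,754.80
Ending inventory: 32 @ $25.50 + 62 @ $22.90 + 234 @ $22.50 + 286 @ $20.65 = $13,406.70
Check: goods available $22,161.50 = COGS $8,754.80 + ending $13,406.70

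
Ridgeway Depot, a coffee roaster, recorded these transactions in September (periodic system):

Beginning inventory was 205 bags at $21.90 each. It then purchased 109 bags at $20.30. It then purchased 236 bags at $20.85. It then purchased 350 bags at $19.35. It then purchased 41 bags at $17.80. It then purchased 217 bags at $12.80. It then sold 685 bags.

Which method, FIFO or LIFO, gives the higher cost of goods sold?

FIFO COGS: 205 @ $21.90 + 109 @ $20.30 + 236 @ $20.85 + 135 @ $19.35 = $14,235.05
LIFO COGS: 217 @ $12.80 + 41 @ $17.80 + 350 @ $19.35 + 77 @ $20.85 = $11,885.35

FIFO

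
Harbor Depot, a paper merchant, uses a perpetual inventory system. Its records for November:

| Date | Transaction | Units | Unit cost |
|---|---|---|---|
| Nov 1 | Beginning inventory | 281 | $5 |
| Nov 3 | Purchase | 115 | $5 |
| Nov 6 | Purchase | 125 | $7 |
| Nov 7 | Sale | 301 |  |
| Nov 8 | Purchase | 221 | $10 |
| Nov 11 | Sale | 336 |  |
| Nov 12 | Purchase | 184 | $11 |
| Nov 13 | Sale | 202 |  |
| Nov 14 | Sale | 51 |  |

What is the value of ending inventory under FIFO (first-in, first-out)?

Nov 7, 301 sold [FIFO — oldest first]: 281 @ $5 + 20 @ $5 = $1,505
Nov 11, 336 sold [FIFO — oldest first]: 95 @ $5 + 125 @ $7 + 116 @ $10 = $2,510
Nov 13, 202 sold [FIFO — oldest first]: 105 @ $10 + 97 @ $11 = $2,117
Nov 14, 51 sold [FIFO — oldest first]: 51 @ $11 = $561
Total COGS = $1,505 + $2,510 + $2,117 + $561 = $6,693
Ending inventory: 36 @ $11 = $396

Ending inventory = $396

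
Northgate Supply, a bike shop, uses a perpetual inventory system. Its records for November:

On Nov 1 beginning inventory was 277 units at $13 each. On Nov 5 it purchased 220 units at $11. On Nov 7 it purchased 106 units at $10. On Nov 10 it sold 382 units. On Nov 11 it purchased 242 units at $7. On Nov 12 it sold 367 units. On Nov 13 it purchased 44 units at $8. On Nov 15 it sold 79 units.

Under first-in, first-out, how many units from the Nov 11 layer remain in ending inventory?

Nov 10, 382 sold [FIFO — oldest first]: 277 @ $13 + 105 @ $11 = $4,756
Nov 12, 367 sold [FIFO — oldest first]: 115 @ $11 + 106 @ $10 + 146 @ $7 = $3,347
Nov 15, 79 sold [FIFO — oldest first]: 79 @ $7 = $553
Total COGS = $4,756 + $3,347 + $553 = $8,656
Ending inventory: 17 @ $7 + 44 @ $8 = $471

17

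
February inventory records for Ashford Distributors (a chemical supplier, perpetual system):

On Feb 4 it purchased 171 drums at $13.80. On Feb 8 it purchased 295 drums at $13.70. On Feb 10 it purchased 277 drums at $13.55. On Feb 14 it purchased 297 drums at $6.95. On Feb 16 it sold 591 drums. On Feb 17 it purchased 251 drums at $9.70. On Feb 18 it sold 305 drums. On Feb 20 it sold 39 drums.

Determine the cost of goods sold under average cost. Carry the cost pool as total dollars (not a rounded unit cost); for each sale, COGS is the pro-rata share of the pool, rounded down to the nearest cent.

After Feb 4: 171 on hand, pool $2,359.80 (≈ $13.8000 each)
After Feb 8: 466 on hand, pool $6,401.30 (≈ $13.7367 each)
After Feb 10: 743 on hand, pool $10,154.65 (≈ $13.6671 each)
After Feb 14: 1040 on hand, pool $12,218.80 (≈ $11.7488 each)
Feb 16, sell 591: 591/1040 × $12,218.80 → $6,943.56
After Feb 17: 700 on hand, pool $7,709.94 (≈ $11.0142 each)
Feb 18, sell 305: 305/700 × $7,709.94 → $3,359.33
Feb 20, sell 39: 39/395 × $4,350.61 → $429.55
Total COGS = $6,943.56 + $3,359.33 + $429.55 = $10,732.44
Ending inventory (cost pool remaining) = $3,921.06

COGS = $10,732.44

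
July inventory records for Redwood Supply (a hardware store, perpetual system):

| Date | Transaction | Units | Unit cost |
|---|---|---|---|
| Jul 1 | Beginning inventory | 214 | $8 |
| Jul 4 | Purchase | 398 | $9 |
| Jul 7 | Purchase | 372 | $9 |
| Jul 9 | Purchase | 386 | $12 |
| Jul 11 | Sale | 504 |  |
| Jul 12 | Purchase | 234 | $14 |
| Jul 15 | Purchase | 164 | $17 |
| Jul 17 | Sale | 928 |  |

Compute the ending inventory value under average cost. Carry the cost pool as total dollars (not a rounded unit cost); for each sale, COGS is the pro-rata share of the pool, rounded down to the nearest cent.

After Jul 1: 214 on hand, pool $1,712.00 (≈ $8.0000 each)
After Jul 4: 612 on hand, pool $5,294.00 (≈ $8.6503 each)
After Jul 7: 984 on hand, pool $8,642.00 (≈ $8.7825 each)
After Jul 9: 1370 on hand, pool $13,274.00 (≈ $9.6891 each)
Jul 11, sell 504: 504/1370 × $13,274.00 → $4,883.28
After Jul 12: 1100 on hand, pool $11,666.72 (≈ $10.6061 each)
After Jul 15: 1264 on hand, pool $14,454.72 (≈ $11.4357 each)
Jul 17, sell 928: 928/1264 × $14,454.72 → $10,612.32
Total COGS = $4,883.28 + $10,612.32 = $15,495.60
Ending inventory (cost pool remaining) = $3,842.40
Check: goods available $19,338.00 = COGS $15,495.60 + ending $3,842.40

Ending inventory = $3,842.40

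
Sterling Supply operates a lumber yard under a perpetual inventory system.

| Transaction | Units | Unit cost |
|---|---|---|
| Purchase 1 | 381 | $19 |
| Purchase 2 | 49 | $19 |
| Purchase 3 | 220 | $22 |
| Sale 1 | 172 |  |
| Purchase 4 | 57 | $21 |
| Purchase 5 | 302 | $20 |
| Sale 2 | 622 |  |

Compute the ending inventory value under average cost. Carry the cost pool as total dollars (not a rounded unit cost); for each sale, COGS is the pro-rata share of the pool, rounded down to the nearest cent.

Ending inventory = $4,316.54

After Purchase 1: 381 on hand, pool $7,239.00 (≈ $19.0000 each)
After Purchase 2: 430 on hand, pool $8,170.00 (≈ $19.0000 each)
After Purchase 3: 650 on hand, pool $13,010.00 (≈ $20.0154 each)
Sale 1, sell 172: 172/650 × $13,010.00 → $3,442.64
After Purchase 4: 535 on hand, pool $10,764.36 (≈ $20.1203 each)
After Purchase 5: 837 on hand, pool $16,804.36 (≈ $20.0769 each)
Sale 2, sell 622: 622/837 × $16,804.36 → $12,487.82
Total COGS = $3,442.64 + $12,487.82 = $15,930.46
Ending inventory (cost pool remaining) = $4,316.54
Check: goods available $20,247.00 = COGS $15,930.46 + ending $4,316.54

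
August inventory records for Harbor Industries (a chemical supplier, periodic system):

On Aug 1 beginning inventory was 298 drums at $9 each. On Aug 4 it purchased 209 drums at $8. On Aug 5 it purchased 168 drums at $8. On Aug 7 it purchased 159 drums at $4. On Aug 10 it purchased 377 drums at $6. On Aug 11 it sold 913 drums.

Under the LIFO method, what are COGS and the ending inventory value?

Aug 11, 913 sold [LIFO — newest first]: 377 @ $6 + 159 @ $4 + 168 @ $8 + 209 @ $8 = $5,914
Ending inventory: 298 @ $9 = $2,682

COGS = $5,914; ending inventory = $2,682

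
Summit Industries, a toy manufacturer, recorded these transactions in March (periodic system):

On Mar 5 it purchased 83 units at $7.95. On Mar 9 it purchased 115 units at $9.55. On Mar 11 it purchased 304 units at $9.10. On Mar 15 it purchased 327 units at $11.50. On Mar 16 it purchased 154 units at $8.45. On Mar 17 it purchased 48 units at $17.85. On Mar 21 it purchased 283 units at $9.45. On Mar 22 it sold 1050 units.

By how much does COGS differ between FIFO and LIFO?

$136.10

FIFO COGS: 83 @ $7.95 + 115 @ $9.55 + 304 @ $9.10 + 327 @ $11.50 + 154 @ $8.45 + 48 @ $17.85 + 19 @ $9.45 = $10,622.65
LIFO COGS: 283 @ $9.45 + 48 @ $17.85 + 154 @ $8.45 + 327 @ $11.50 + 238 @ $9.10 = $10,758.75
Difference = |$10,622.65 − $10,758.75| = $136.10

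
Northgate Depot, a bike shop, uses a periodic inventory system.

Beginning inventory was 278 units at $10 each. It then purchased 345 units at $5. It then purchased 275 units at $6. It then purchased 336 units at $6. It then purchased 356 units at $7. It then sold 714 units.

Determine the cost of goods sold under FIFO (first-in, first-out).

COGS = $5,051

Sale 1 (714) [FIFO — oldest first]: 278 @ $10 + 345 @ $5 + 91 @ $6 = $5,051
Ending inventory: 184 @ $6 + 336 @ $6 + 356 @ $7 = $5,612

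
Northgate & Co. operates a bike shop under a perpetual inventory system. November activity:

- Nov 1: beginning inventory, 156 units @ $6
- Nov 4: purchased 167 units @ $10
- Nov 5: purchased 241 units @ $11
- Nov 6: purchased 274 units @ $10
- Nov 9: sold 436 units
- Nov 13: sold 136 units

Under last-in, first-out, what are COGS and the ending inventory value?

COGS = $5,961; ending inventory = $2,036

Nov 9, 436 sold [LIFO — newest first]: 274 @ $10 + 162 @ $11 = $4,522
Nov 13, 136 sold [LIFO — newest first]: 79 @ $11 + 57 @ $10 = $1,439
Total COGS = $4,522 + $1,439 = $5,961
Ending inventory: 156 @ $6 + 110 @ $10 = $2,036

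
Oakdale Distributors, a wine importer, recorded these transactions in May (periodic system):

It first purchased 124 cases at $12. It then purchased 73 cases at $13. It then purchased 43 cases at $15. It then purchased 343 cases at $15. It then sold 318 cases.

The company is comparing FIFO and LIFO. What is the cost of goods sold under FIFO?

FIFO COGS: 124 @ $12 + 73 @ $13 + 43 @ $15 + 78 @ $15 = $4,252
LIFO COGS: 318 @ $15 = $4,770

COGS = $4,252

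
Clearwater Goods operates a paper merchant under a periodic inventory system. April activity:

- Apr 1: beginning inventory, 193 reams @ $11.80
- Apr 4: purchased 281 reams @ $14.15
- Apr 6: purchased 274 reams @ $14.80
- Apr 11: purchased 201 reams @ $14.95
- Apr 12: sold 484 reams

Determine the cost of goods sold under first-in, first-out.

COGS = $6,401.55

Apr 12, 484 sold [FIFO — oldest first]: 193 @ $11.80 + 281 @ $14.15 + 10 @ $14.80 = $6,401.55
Ending inventory: 264 @ $14.80 + 201 @ $14.95 = $6,912.15
Check: goods available $13,313.70 = COGS $6,401.55 + ending $6,912.15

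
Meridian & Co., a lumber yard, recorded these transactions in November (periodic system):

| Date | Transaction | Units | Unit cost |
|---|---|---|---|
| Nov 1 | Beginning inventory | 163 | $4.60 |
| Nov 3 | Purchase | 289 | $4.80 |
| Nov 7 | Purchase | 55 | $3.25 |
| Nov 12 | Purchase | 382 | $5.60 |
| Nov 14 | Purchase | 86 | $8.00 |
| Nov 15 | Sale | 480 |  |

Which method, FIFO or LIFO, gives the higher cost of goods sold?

FIFO COGS: 163 @ $4.60 + 289 @ $4.80 + 28 @ $3.25 = $2,228.00
LIFO COGS: 86 @ $8.00 + 382 @ $5.60 + 12 @ $3.25 = $2,866.20

LIFO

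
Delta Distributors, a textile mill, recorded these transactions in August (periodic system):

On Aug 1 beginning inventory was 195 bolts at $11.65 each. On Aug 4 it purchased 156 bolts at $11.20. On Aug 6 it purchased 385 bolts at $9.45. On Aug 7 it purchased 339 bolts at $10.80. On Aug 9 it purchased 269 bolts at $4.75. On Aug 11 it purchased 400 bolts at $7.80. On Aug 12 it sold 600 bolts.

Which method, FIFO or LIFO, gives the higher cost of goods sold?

FIFO COGS: 195 @ $11.65 + 156 @ $11.20 + 249 @ $9.45 = $6,372.00
LIFO COGS: 400 @ $7.80 + 200 @ $4.75 = $4,070.00

FIFO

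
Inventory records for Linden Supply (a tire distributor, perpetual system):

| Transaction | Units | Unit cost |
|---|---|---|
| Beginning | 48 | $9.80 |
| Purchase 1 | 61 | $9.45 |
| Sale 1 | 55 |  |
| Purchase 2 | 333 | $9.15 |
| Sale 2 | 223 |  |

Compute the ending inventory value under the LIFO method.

Ending inventory = $1,533.60

Sale 1 (55) [LIFO — newest first]: 55 @ $9.45 = $519.75
Sale 2 (223) [LIFO — newest first]: 223 @ $9.15 = $2,040.45
Total COGS = $519.75 + $2,040.45 = $2,560.20
Ending inventory: 48 @ $9.80 + 6 @ $9.45 + 110 @ $9.15 = $1,533.60
Check: goods available $4,093.80 = COGS $2,560.20 + ending $1,533.60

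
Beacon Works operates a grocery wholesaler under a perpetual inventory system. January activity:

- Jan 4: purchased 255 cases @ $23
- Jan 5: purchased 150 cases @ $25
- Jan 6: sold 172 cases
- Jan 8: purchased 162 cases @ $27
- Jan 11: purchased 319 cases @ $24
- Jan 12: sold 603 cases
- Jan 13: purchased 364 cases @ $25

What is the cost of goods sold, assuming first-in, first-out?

Jan 6, 172 sold [FIFO — oldest first]: 172 @ $23 = $3,956
Jan 12, 603 sold [FIFO — oldest first]: 83 @ $23 + 150 @ $25 + 162 @ $27 + 208 @ $24 = $15,025
Total COGS = $3,956 + $15,025 = $18,981
Ending inventory: 111 @ $24 + 364 @ $25 = $11,764
Check: goods available $30,745 = COGS $18,981 + ending $11,764

COGS = $18,981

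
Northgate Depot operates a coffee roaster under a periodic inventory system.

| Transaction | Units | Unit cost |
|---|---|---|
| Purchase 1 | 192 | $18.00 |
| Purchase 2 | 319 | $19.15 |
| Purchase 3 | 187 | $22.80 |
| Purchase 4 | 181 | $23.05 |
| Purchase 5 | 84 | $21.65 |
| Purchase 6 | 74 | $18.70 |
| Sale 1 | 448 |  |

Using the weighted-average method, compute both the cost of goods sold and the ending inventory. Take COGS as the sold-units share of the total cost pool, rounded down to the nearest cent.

Sale 1, sell 448: 448/1037 × $21,202.90 → $9,159.97
Ending inventory (cost pool remaining) = $12,042.93

COGS = $9,159.97; ending inventory = $12,042.93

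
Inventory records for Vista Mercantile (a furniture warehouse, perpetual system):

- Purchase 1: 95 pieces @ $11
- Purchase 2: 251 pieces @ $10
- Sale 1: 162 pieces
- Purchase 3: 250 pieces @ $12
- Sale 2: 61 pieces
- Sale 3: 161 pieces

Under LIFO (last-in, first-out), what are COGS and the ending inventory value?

Sale 1 (162) [LIFO — newest first]: 162 @ $10 = $1,620
Sale 2 (61) [LIFO — newest first]: 61 @ $12 = $732
Sale 3 (161) [LIFO — newest first]: 161 @ $12 = $1,932
Total COGS = $1,620 + $732 + $1,932 = $4,284
Ending inventory: 95 @ $11 + 89 @ $10 + 28 @ $12 = $2,271

COGS = $4,284; ending inventory = $2,271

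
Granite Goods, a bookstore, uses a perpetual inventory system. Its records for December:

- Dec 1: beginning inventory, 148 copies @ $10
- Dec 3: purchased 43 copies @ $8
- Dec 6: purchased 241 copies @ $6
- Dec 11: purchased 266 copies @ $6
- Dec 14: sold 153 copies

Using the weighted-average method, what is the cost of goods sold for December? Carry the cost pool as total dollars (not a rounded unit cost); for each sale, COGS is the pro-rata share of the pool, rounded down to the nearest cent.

After Dec 1: 148 on hand, pool $1,480.00 (≈ $10.0000 each)
After Dec 3: 191 on hand, pool $1,824.00 (≈ $9.5497 each)
After Dec 6: 432 on hand, pool $3,270.00 (≈ $7.5694 each)
After Dec 11: 698 on hand, pool $4,866.00 (≈ $6.9713 each)
Dec 14, sell 153: 153/698 × $4,866.00 → $1,066.61
Ending inventory (cost pool remaining) = $3,799.39
Check: goods available $4,866.00 = COGS $1,066.61 + ending $3,799.39

COGS = $1,066.61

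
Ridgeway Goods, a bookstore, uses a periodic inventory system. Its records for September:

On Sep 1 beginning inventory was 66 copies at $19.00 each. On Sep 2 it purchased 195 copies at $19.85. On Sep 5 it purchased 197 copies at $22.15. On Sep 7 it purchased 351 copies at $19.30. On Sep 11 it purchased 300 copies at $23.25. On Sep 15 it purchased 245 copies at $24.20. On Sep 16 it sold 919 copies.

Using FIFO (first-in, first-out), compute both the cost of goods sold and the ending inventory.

COGS = $18,820.10; ending inventory = $10,346.50

Sep 16, 919 sold [FIFO — oldest first]: 66 @ $19.00 + 195 @ $19.85 + 197 @ $22.15 + 351 @ $19.30 + 110 @ $23.25 = $18,820.10
Ending inventory: 190 @ $23.25 + 245 @ $24.20 = $10,346.50
Check: goods available $29,166.60 = COGS $18,820.10 + ending $10,346.50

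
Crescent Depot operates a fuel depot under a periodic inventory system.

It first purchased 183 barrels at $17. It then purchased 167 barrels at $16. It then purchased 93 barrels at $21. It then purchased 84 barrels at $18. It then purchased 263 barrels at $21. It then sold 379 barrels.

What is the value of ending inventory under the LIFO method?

Sale 1 (379) [LIFO — newest first]: 263 @ $21 + 84 @ $18 + 32 @ $21 = $7,707
Ending inventory: 183 @ $17 + 167 @ $16 + 61 @ $21 = $7,064

Ending inventory = $7,064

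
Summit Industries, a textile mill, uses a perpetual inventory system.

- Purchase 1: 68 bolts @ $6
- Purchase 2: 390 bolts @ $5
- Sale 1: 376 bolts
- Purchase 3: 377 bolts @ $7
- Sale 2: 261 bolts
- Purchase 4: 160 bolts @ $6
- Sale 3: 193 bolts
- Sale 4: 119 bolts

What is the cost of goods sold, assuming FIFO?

COGS = $5,681

Sale 1 (376) [FIFO — oldest first]: 68 @ $6 + 308 @ $5 = $1,948
Sale 2 (261) [FIFO — oldest first]: 82 @ $5 + 179 @ $7 = $1,663
Sale 3 (193) [FIFO — oldest first]: 193 @ $7 = $1,351
Sale 4 (119) [FIFO — oldest first]: 5 @ $7 + 114 @ $6 = $719
Total COGS = $1,948 + $1,663 + $1,351 + $719 = $5,681
Ending inventory: 46 @ $6 = $276
Check: goods available $5,957 = COGS $5,681 + ending $276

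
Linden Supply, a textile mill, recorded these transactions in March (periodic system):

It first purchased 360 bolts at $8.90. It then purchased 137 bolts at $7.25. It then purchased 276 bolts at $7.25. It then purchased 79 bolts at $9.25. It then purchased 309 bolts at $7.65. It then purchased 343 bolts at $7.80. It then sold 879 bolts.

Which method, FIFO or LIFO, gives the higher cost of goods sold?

FIFO COGS: 360 @ $8.90 + 137 @ $7.25 + 276 @ $7.25 + 79 @ $9.25 + 27 @ $7.65 = $7,135.55
LIFO COGS: 343 @ $7.80 + 309 @ $7.65 + 79 @ $9.25 + 148 @ $7.25 = $6,843.00

FIFO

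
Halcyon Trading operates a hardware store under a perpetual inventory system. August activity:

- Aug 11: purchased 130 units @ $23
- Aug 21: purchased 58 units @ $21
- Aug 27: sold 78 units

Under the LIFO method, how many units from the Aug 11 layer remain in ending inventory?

Aug 27, 78 sold [LIFO — newest first]: 58 @ $21 + 20 @ $23 = $1,678
Ending inventory: 110 @ $23 = $2,530

110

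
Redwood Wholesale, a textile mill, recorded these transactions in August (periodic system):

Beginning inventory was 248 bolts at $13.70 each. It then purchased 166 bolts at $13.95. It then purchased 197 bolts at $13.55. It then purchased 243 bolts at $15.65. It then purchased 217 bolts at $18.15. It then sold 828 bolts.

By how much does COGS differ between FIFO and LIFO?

FIFO COGS: 248 @ $13.70 + 166 @ $13.95 + 197 @ $13.55 + 217 @ $15.65 = $11,778.70
LIFO COGS: 217 @ $18.15 + 243 @ $15.65 + 197 @ $13.55 + 166 @ $13.95 + 5 @ $13.70 = $12,795.05
Difference = |$11,778.70 − $12,795.05| = $1,016.35

$1,016.35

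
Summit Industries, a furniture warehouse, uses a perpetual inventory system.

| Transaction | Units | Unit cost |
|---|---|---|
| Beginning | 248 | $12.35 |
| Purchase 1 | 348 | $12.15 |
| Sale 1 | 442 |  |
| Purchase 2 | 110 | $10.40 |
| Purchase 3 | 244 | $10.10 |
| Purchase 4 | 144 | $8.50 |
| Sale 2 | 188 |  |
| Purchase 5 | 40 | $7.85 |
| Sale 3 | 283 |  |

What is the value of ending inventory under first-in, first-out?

Ending inventory = $1,911.70

Sale 1 (442) [FIFO — oldest first]: 248 @ $12.35 + 194 @ $12.15 = $5,419.90
Sale 2 (188) [FIFO — oldest first]: 154 @ $12.15 + 34 @ $10.40 = $2,224.70
Sale 3 (283) [FIFO — oldest first]: 76 @ $10.40 + 207 @ $10.10 = $2,881.10
Total COGS = $5,419.90 + $2,224.70 + $2,881.10 = $10,525.70
Ending inventory: 37 @ $10.10 + 144 @ $8.50 + 40 @ $7.85 = $1,911.70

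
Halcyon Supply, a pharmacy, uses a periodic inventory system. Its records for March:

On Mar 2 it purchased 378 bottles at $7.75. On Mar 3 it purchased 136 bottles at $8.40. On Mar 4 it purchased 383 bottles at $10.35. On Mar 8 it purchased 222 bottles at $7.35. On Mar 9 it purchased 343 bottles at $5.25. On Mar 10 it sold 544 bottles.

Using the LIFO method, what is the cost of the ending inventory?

Ending inventory = $8,190.30

Mar 10, 544 sold [LIFO — newest first]: 343 @ $5.25 + 201 @ $7.35 = $3,278.10
Ending inventory: 378 @ $7.75 + 136 @ $8.40 + 383 @ $10.35 + 21 @ $7.35 = $8,190.30
Check: goods available $11,468.40 = COGS $3,278.10 + ending $8,190.30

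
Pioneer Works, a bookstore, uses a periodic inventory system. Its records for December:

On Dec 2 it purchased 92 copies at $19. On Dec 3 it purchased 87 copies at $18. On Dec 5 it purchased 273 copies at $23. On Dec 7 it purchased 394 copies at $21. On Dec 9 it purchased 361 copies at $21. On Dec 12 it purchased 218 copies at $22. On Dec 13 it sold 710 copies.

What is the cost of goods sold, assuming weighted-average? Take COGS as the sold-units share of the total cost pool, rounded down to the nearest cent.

COGS = $15,068.94

Dec 13, sell 710: 710/1425 × $30,244.00 → $15,068.94
Ending inventory (cost pool remaining) = $15,175.06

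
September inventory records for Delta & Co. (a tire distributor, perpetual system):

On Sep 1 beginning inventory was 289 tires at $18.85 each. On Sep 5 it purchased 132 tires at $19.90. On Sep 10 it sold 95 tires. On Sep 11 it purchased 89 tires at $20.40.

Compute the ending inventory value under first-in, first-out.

Ending inventory = $8,099.30

Sep 10, 95 sold [FIFO — oldest first]: 95 @ $18.85 = $1,790.75
Ending inventory: 194 @ $18.85 + 132 @ $19.90 + 89 @ $20.40 = $8,099.30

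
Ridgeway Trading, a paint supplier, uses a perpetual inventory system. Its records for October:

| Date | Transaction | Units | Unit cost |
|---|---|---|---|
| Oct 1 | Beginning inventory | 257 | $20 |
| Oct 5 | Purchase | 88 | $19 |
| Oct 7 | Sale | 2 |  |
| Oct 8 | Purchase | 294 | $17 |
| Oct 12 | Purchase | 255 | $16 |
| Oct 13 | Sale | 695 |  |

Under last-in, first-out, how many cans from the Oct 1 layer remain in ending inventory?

Oct 7, 2 sold [LIFO — newest first]: 2 @ $19 = $38
Oct 13, 695 sold [LIFO — newest first]: 255 @ $16 + 294 @ $17 + 86 @ $19 + 60 @ $20 = $11,912
Total COGS = $38 + $11,912 = $11,950
Ending inventory: 197 @ $20 = $3,940
Check: goods available $15,890 = COGS $11,950 + ending $3,940

197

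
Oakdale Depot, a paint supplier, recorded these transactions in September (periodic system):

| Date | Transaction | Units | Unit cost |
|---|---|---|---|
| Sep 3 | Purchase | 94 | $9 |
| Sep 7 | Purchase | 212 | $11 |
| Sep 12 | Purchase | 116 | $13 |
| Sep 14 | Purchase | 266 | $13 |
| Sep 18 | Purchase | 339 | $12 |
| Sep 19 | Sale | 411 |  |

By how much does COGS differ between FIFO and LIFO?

FIFO COGS: 94 @ $9 + 212 @ $11 + 105 @ $13 = $4,543
LIFO COGS: 339 @ $12 + 72 @ $13 = $5,004
Difference = |$4,543 − $5,004| = $461

$461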